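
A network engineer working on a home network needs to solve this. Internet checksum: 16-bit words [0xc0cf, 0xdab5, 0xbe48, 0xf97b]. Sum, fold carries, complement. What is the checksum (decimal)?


Given words: [0xc0cf, 0xdab5, 0xbe48, 0xf97b]
Step 1: Sum all words
Raw sum = 49359 + 55989 + 48712 + 63867 = 217927
Step 2: Fold carry: (21319 + 3) = 21322
One's complement = ~21322 & 0xFFFF = 44213

44213


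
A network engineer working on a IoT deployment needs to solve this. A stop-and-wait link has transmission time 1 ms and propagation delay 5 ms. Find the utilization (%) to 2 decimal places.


Given: Ttrans = 1 ms, Tprop = 5 ms
RTT = 2 * Tprop = 2 * 5 = 10 ms
U = Ttrans / (Ttrans + RTT)
U = 1 / (1 + 10)
U = 1 / 11 = 0.090909
U% = 9.09%

9.09


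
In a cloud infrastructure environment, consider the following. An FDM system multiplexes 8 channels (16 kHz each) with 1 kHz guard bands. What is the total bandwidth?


Given: 8 channels, 16 kHz each, guard = 1 kHz
Channel bandwidth = 8 * 16 = 128 kHz
Guard bands = 7 gaps * 1 kHz = 7 kHz
Total = 128 + 7 = 135 kHz

135


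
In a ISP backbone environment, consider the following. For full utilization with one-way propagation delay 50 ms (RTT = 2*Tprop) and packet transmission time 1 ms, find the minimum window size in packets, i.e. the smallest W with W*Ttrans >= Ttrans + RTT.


Given: Ttrans = 1 ms, RTT = 100 ms (= 2 * Tprop, Tprop = 50 ms)
Time until first ACK returns = Ttrans + RTT = 1 + 100 = 101 ms
Need W * Ttrans >= Ttrans + RTT  ->  W >= (Ttrans + RTT) / Ttrans
(Ttrans + RTT) / Ttrans = 101 / 1 = 101
W_min = ceil(101) = 101

101


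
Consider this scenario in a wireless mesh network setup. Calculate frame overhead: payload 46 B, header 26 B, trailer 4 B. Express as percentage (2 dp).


Given: payload = 46 B, header = 26 B, trailer = 4 B
Overhead bytes = header + trailer = 26 + 4 = 30
Total frame = payload + overhead = 46 + 30 = 76
Overhead % = 30 / 76 * 100 = 39.4737% -> 39.47% (2 dp)

39.47


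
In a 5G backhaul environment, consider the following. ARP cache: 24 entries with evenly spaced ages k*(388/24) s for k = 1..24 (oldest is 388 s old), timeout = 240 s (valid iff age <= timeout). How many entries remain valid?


Ages are k * 388/24 s for k = 1..24 (spacing = 16.1667 s).
Entry k is valid iff k * 388/24 <= 240 iff k <= 24 * 240 / 388 = 14.8454
n_valid = floor(14.8454) = 14
(n_stale = 24 - 14 = 10)

14


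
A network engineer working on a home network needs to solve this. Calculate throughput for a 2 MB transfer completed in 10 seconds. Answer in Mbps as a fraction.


Given: file = 2 MB, time = 10 s
File in Mb = 2 * 8 = 16 Mb
Throughput = 16 / 10 Mbps
Throughput = 8/5 Mbps

8/5


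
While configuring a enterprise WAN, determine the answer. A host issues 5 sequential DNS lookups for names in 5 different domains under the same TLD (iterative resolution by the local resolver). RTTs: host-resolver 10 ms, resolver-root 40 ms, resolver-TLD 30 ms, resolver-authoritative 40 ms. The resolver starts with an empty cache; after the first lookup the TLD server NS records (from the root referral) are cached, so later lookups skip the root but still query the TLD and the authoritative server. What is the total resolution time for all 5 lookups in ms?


Lookup 1 (cold cache): local + root + TLD + auth = 10 + 40 + 30 + 40 = 120 ms
Lookups 2..5 (TLD NS cached -> skip root; new domain -> still ask TLD and auth): local + TLD + auth = 10 + 30 + 40 = 80 ms each
Remaining 4 lookups: 4 * 80 = 320 ms
Total = 120 + 320 = 440 ms

440


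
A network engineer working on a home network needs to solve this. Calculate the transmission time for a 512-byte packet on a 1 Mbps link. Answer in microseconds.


Given: packet = 512 bytes, bandwidth = 1 Mbps
Packet in bits = 512 * 8 = 4096 bits
Bandwidth = 1 * 10^6 = 1000000 bps
Time = 4096 / 1000000 seconds
Time in us = 4096 * 10^6 / 1000000 = 4096

4096


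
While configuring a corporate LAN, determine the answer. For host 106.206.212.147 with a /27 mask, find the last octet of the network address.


Given: IP = 106.206.212.147, prefix = /27
Subnet mask = 255.255.255.224
Last octet of IP: 147
Last octet of mask: 224
Network last octet = 147 AND 224 = 128

128


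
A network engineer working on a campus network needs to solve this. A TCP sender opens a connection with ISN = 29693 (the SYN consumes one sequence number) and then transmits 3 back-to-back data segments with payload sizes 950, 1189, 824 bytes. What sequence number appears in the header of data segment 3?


The SYN occupies sequence number ISN = 29693, so the first data byte is ISN + 1 = 29694.
SEQ of data segment i = (ISN + 1) + sum of payload sizes of segments 1..i-1.
Segment 1: SEQ = 29694, payload = 950 bytes
Segment 2: SEQ = 30644, payload = 1189 bytes
Segment 3: SEQ = 31833, payload = 824 bytes
SEQ of segment 3 = 29694 + 950 + 1189 = 31833

31833


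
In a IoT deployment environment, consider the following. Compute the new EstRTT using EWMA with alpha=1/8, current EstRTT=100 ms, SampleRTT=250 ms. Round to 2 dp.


Given: EstRTT = 100 ms, SampleRTT = 250 ms, alpha = 1/8
New EstRTT = (1 - alpha) * EstRTT + alpha * SampleRTT
(7/8) * 100 = 87.5
(1/8) * 250 = 31.25
New EstRTT = 87.5 + 31.25 = 118.75 ms -> 118.75 ms (2 dp)

118.75


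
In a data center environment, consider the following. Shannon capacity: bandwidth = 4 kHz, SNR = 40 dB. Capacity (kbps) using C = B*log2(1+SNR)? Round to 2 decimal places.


Given: B = 4 kHz, SNR = 40 dB
SNR linear = 10^(40/10) = 10000
1 + SNR = 10001
log2(10001) = 13.2878566418
C = 4 * 1000 * 13.2878566418 = 53151.4266 bps
C = 53.151427 kbps -> 53.15 kbps (2 dp)

53.15


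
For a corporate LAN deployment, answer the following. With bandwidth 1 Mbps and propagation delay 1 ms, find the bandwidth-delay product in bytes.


Given: bandwidth = 1 Mbps, delay = 1 ms
BDP in bits = 1 * 10^6 * 1 / 1000
BDP in bits = 1000
BDP in bytes = 1000 / 8 = 125

125


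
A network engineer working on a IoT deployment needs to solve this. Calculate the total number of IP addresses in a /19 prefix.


Given: CIDR prefix /19
Host bits = 32 - 19 = 13
Total addresses = 2^13 = 8192

8192


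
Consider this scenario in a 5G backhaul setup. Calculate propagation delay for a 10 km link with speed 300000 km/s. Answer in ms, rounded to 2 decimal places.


Given: distance = 10 km, speed = 300000 km/s
Delay = distance / speed = 10 / 300000 seconds
Delay in ms = 10 * 1000 / 300000
Delay = 0.0333 ms
Rounded to 2 dp = 0.03 ms

0.03


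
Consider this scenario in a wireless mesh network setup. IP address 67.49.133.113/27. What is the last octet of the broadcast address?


Given: IP = 67.49.133.113, prefix = /27
Host bits = 32 - 27 = 5
Network last octet = 113 AND mask = 96
Host part size = 2^5 - 1 = 31
Broadcast last octet = 96 OR 31 = 127

127


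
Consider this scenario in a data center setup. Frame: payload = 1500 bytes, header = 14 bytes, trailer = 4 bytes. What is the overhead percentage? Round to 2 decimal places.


Given: payload = 1500 B, header = 14 B, trailer = 4 B
Overhead bytes = header + trailer = 14 + 4 = 18
Total frame = payload + overhead = 1500 + 18 = 1518
Overhead % = 18 / 1518 * 100 = 1.1858% -> 1.19% (2 dp)

1.19


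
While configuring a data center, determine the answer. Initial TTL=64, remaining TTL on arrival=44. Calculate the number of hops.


Given: initial TTL = 64, received TTL = 44
Hops = initial TTL - received TTL
Hops = 64 - 44 = 20

20


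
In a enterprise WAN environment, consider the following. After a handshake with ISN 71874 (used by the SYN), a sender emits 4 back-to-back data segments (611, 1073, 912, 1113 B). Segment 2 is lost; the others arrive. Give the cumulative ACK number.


SYN uses sequence number 71874; first data byte = ISN + 1 = 71875.
Segment 1: SEQ = 71875, len = 611 B, covers [71875, 72485]
Segment 2: SEQ = 72486, len = 1073 B, covers [72486, 73558] [LOST]
Segment 3: SEQ = 73559, len = 912 B, covers [73559, 74470]
Segment 4: SEQ = 74471, len = 1113 B, covers [74471, 75583]
In-order data received: bytes [71875, 72485] (segments 1..1).
Segment 2 missing -> gap begins at byte 72486; later segments buffered out of order.
Cumulative ACK = next expected in-order byte = 71875 + 611 = 72486

72486


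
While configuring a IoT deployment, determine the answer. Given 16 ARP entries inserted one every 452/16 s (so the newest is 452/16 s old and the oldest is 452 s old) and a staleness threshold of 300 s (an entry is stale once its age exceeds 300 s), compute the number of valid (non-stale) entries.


Ages are k * 452/16 s for k = 1..16 (spacing = 28.2500 s).
Entry k is valid iff k * 452/16 <= 300 iff k <= 16 * 300 / 452 = 10.6195
n_valid = floor(10.6195) = 10
(n_stale = 16 - 10 = 6)

10


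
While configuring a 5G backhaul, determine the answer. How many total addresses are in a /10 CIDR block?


Given: CIDR prefix /10
Host bits = 32 - 10 = 22
Total addresses = 2^22 = 4194304

4194304


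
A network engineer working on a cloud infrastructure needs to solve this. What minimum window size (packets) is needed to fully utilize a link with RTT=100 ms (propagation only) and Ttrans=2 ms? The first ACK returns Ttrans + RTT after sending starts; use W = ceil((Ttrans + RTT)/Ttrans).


Given: Ttrans = 2 ms, RTT = 100 ms (= 2 * Tprop, Tprop = 50 ms)
Time until first ACK returns = Ttrans + RTT = 2 + 100 = 102 ms
Need W * Ttrans >= Ttrans + RTT  ->  W >= (Ttrans + RTT) / Ttrans
(Ttrans + RTT) / Ttrans = 102 / 2 = 51
W_min = ceil(51) = 51

51


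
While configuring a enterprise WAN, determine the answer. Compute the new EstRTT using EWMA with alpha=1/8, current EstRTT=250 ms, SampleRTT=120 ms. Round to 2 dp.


Given: EstRTT = 250 ms, SampleRTT = 120 ms, alpha = 1/8
New EstRTT = (1 - alpha) * EstRTT + alpha * SampleRTT
(7/8) * 250 = 218.75
(1/8) * 120 = 15
New EstRTT = 218.75 + 15 = 233.75 ms -> 233.75 ms (2 dp)

233.75


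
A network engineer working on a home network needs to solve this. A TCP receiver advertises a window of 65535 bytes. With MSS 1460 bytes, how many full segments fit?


Given: RWND = 65535 bytes, MSS = 1460 bytes
Full segments = floor(RWND / MSS)
Full segments = floor(65535 / 1460)
Full segments = floor(44.887) = 44

44


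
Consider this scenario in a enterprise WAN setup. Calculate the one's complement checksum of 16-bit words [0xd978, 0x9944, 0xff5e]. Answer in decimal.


Given words: [0xd978, 0x9944, 0xff5e]
Step 1: Sum all words
Raw sum = 55672 + 39236 + 65374 = 160282
Step 2: Fold carry: (29210 + 2) = 29212
One's complement = ~29212 & 0xFFFF = 36323

36323


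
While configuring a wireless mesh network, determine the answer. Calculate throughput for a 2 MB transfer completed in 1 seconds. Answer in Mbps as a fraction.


Given: file = 2 MB, time = 1 s
File in Mb = 2 * 8 = 16 Mb
Throughput = 16 / 1 Mbps
Throughput = 16 Mbps

16


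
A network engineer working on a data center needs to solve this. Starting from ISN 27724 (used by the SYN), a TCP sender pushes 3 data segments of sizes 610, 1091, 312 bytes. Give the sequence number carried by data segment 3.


The SYN occupies sequence number ISN = 27724, so the first data byte is ISN + 1 = 27725.
SEQ of data segment i = (ISN + 1) + sum of payload sizes of segments 1..i-1.
Segment 1: SEQ = 27725, payload = 610 bytes
Segment 2: SEQ = 28335, payload = 1091 bytes
Segment 3: SEQ = 29426, payload = 312 bytes
SEQ of segment 3 = 27725 + 610 + 1091 = 29426

29426


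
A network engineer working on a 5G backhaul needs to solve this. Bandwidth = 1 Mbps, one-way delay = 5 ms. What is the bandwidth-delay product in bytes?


Given: bandwidth = 1 Mbps, delay = 5 ms
BDP in bits = 1 * 10^6 * 5 / 1000
BDP in bits = 5000
BDP in bytes = 5000 / 8 = 625

625


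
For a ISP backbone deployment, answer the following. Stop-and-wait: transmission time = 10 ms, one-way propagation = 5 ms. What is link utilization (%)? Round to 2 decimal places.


Given: Ttrans = 10 ms, Tprop = 5 ms
RTT = 2 * Tprop = 2 * 5 = 10 ms
U = Ttrans / (Ttrans + RTT)
U = 10 / (10 + 10)
U = 10 / 20 = 0.5
U% = 50.00%

50.00


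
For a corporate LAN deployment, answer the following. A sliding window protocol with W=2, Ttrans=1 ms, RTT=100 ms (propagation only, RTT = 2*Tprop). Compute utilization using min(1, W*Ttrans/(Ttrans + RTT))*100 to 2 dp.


Given: W = 2, Ttrans = 1 ms, RTT = 100 ms (= 2 * Tprop, Tprop = 50 ms)
Cycle time = Ttrans + RTT = 1 + 100 = 101 ms (first packet sent until its ACK returns)
W * Ttrans = 2 * 1 = 2 ms of sending per cycle
W * Ttrans / (Ttrans + RTT) = 2 / 101 = 0.019802
U = min(1, 0.019802) = 0.019802
U% = 1.98%

1.98


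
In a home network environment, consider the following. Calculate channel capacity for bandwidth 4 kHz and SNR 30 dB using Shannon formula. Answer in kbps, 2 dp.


Given: B = 4 kHz, SNR = 30 dB
SNR linear = 10^(30/10) = 1000
1 + SNR = 1001
log2(1001) = 9.9672262588
C = 4 * 1000 * 9.9672262588 = 39868.9050 bps
C = 39.868905 kbps -> 39.87 kbps (2 dp)

39.87


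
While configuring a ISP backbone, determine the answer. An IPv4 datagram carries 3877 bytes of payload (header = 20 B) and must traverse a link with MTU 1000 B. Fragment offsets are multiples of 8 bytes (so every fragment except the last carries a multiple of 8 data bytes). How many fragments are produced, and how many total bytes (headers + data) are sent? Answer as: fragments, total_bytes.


Max data per non-final fragment = floor((MTU - header)/8)*8 = floor((1000 - 20)/8)*8 = floor(980/8)*8 = 976 B
Final fragment needs no 8-byte alignment: it can carry up to MTU - header = 980 B
Non-final fragments needed = ceil((payload - 980) / 976) = ceil(2897/976) = ceil(2.9682) = 3
Number of fragments = 3 + 1 = 4
Fragment sizes (data): 3 * 976 B + 949 B (last, 949 <= 980 OK)
Total bytes sent = payload + n_frags * header = 3877 + 4*20 = 3877 + 80 = 3957 B

4, 3957


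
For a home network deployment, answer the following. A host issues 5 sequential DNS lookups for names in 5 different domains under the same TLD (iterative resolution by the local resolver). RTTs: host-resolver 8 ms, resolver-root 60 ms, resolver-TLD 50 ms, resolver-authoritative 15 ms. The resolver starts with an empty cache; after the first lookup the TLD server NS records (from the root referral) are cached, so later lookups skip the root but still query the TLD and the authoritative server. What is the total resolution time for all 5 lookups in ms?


Lookup 1 (cold cache): local + root + TLD + auth = 8 + 60 + 50 + 15 = 133 ms
Lookups 2..5 (TLD NS cached -> skip root; new domain -> still ask TLD and auth): local + TLD + auth = 8 + 50 + 15 = 73 ms each
Remaining 4 lookups: 4 * 73 = 292 ms
Total = 133 + 292 = 425 ms

425


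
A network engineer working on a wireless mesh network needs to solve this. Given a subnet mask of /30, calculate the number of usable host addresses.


Given: subnet mask /30
Host bits = 32 - 30 = 2
Total addresses = 2^2 = 4
Usable hosts = 4 - 2 (network + broadcast) = 2

2


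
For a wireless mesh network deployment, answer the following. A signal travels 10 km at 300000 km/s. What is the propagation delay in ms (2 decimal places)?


Given: distance = 10 km, speed = 300000 km/s
Delay = distance / speed = 10 / 300000 seconds
Delay in ms = 10 * 1000 / 300000
Delay = 0.0333 ms
Rounded to 2 dp = 0.03 ms

0.03


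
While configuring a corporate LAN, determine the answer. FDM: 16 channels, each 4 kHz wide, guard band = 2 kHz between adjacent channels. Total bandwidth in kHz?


Given: 16 channels, 4 kHz each, guard = 2 kHz
Channel bandwidth = 16 * 4 = 64 kHz
Guard bands = 15 gaps * 2 kHz = 30 kHz
Total = 64 + 30 = 94 kHz

94


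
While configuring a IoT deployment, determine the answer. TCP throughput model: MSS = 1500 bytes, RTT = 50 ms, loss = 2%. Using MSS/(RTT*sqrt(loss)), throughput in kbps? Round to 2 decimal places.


Given: MSS = 1500 bytes, RTT = 50 ms, loss = 2%
RTT in seconds = 50 / 1000 = 0.05
Loss rate = 2% = 0.02
sqrt(loss) = sqrt(0.02) = 0.141421356237
Throughput (bytes/s) = 1500 / (0.05 * 0.141421356237) = 212132.0344
Throughput (kbps) = 212132.0344 * 8 / 1000 = 1697.056275 -> 1697.06 kbps (2 dp)

1697.06


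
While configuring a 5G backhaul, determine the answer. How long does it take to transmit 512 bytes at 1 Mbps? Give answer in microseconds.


Given: packet = 512 bytes, bandwidth = 1 Mbps
Packet in bits = 512 * 8 = 4096 bits
Bandwidth = 1 * 10^6 = 1000000 bps
Time = 4096 / 1000000 seconds
Time in us = 4096 * 10^6 / 1000000 = 4096

4096


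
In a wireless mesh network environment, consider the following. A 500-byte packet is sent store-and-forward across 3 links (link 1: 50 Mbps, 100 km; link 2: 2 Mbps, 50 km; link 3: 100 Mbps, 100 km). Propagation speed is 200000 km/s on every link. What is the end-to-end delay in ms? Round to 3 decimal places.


Packet = 500 bytes = 4000 bits. Store-and-forward: sum (t_trans + t_prop) per link.
Link 1: t_trans = 4000/(50*10^6) s = 0.0800 ms; t_prop = 100/200000 s = 0.5000 ms; subtotal = 0.5800 ms
Link 2: t_trans = 4000/(2*10^6) s = 2.0000 ms; t_prop = 50/200000 s = 0.2500 ms; subtotal = 2.2500 ms
Link 3: t_trans = 4000/(100*10^6) s = 0.0400 ms; t_prop = 100/200000 s = 0.5000 ms; subtotal = 0.5400 ms
End-to-end = 0.5800 + 2.2500 + 0.5400 = 3.3700 ms -> 3.370 ms (3 dp)

3.370


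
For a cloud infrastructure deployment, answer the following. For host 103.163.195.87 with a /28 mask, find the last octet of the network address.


Given: IP = 103.163.195.87, prefix = /28
Subnet mask = 255.255.255.240
Last octet of IP: 87
Last octet of mask: 240
Network last octet = 87 AND 240 = 80

80


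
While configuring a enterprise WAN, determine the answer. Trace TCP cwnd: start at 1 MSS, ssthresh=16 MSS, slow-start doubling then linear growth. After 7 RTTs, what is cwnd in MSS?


RTT 0: cwnd = 1 MSS (initial)
RTT 1: cwnd = 2 MSS (slow start, doubled)
RTT 2: cwnd = 4 MSS (slow start, doubled)
RTT 3: cwnd = 8 MSS (slow start, doubled)
RTT 4: cwnd = 16 MSS (slow start, doubled)
RTT 5: cwnd = 17 MSS (congestion avoidance, +1)
RTT 6: cwnd = 18 MSS (congestion avoidance, +1)
RTT 7: cwnd = 19 MSS (congestion avoidance, +1)

19


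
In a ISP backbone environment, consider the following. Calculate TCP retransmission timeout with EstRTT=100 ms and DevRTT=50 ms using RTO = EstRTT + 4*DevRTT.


Given: EstRTT = 100 ms, DevRTT = 50 ms
Timeout = EstRTT + 4 * DevRTT
4 * DevRTT = 4 * 50 = 200
Timeout = 100 + 200 = 300 ms

300


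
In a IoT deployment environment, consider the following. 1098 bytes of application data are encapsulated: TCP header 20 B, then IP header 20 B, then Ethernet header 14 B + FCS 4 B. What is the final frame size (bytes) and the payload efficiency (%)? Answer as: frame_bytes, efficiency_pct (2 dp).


TCP segment = 1098 + 20 = 1118 B
IP packet = 1118 + 20 = 1138 B
Ethernet frame = 1138 + 14 + 4 = 1156 B
Efficiency = app / frame = 1098 / 1156 = 0.949827 = 94.9827% -> 94.98% (2 dp)

1156, 94.98


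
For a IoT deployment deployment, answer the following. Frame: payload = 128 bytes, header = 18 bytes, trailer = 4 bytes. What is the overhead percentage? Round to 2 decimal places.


Given: payload = 128 B, header = 18 B, trailer = 4 B
Overhead bytes = header + trailer = 18 + 4 = 22
Total frame = payload + overhead = 128 + 22 = 150
Overhead % = 22 / 150 * 100 = 14.6667% -> 14.67% (2 dp)

14.67


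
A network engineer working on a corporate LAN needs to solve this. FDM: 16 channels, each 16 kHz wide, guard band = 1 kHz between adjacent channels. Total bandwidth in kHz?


Given: 16 channels, 16 kHz each, guard = 1 kHz
Channel bandwidth = 16 * 16 = 256 kHz
Guard bands = 15 gaps * 1 kHz = 15 kHz
Total = 256 + 15 = 271 kHz

271


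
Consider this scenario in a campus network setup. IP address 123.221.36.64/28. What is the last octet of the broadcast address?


Given: IP = 123.221.36.64, prefix = /28
Host bits = 32 - 28 = 4
Network last octet = 64 AND mask = 64
Host part size = 2^4 - 1 = 15
Broadcast last octet = 64 OR 15 = 79

79


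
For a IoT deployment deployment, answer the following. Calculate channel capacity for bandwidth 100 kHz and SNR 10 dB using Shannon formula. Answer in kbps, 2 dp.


Given: B = 100 kHz, SNR = 10 dB
SNR linear = 10^(10/10) = 10
1 + SNR = 11
log2(11) = 3.4594316186
C = 100 * 1000 * 3.4594316186 = 345943.1619 bps
C = 345.943162 kbps -> 345.94 kbps (2 dp)

345.94


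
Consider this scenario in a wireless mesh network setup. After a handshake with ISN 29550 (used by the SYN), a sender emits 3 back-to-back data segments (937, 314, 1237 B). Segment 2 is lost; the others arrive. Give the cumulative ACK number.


SYN uses sequence number 29550; first data byte = ISN + 1 = 29551.
Segment 1: SEQ = 29551, len = 937 B, covers [29551, 30487]
Segment 2: SEQ = 30488, len = 314 B, covers [30488, 30801] [LOST]
Segment 3: SEQ = 30802, len = 1237 B, covers [30802, 32038]
In-order data received: bytes [29551, 30487] (segments 1..1).
Segment 2 missing -> gap begins at byte 30488; later segments buffered out of order.
Cumulative ACK = next expected in-order byte = 29551 + 937 = 30488

30488


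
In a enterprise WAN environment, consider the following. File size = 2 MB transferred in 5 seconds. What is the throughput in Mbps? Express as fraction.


Given: file = 2 MB, time = 5 s
File in Mb = 2 * 8 = 16 Mb
Throughput = 16 / 5 Mbps
Throughput = 16/5 Mbps

16/5


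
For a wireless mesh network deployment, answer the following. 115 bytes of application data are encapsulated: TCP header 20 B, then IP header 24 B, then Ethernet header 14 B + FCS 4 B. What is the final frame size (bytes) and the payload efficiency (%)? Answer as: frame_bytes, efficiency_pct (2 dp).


TCP segment = 115 + 20 = 135 B
IP packet = 135 + 24 = 159 B
Ethernet frame = 159 + 14 + 4 = 177 B
Efficiency = app / frame = 115 / 177 = 0.649718 = 64.9718% -> 64.97% (2 dp)

177, 64.97


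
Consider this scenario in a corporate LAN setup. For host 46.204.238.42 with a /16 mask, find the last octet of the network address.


Given: IP = 46.204.238.42, prefix = /16
Subnet mask = 255.255.0.0
Last octet of IP: 42
Last octet of mask: 0
Network last octet = 42 AND 0 = 0

0


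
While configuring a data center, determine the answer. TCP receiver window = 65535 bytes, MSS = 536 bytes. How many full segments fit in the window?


Given: RWND = 65535 bytes, MSS = 536 bytes
Full segments = floor(RWND / MSS)
Full segments = floor(65535 / 536)
Full segments = floor(122.2668) = 122

122


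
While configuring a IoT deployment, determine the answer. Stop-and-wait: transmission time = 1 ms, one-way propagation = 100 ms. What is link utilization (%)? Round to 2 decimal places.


Given: Ttrans = 1 ms, Tprop = 100 ms
RTT = 2 * Tprop = 2 * 100 = 200 ms
U = Ttrans / (Ttrans + RTT)
U = 1 / (1 + 200)
U = 1 / 201 = 0.004975
U% = 0.50%

0.50


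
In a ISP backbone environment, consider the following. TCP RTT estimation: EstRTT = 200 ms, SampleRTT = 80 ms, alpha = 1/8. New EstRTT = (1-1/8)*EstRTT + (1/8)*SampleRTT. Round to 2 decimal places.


Given: EstRTT = 200 ms, SampleRTT = 80 ms, alpha = 1/8
New EstRTT = (1 - alpha) * EstRTT + alpha * SampleRTT
(7/8) * 200 = 175
(1/8) * 80 = 10
New EstRTT = 175 + 10 = 185 ms -> 185.00 ms (2 dp)

185.00


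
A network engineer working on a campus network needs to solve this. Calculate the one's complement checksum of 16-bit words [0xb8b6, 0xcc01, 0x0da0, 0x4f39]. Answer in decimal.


Given words: [0xb8b6, 0xcc01, 0x0da0, 0x4f39]
Step 1: Sum all words
Raw sum = 47286 + 52225 + 3488 + 20281 = 123280
Step 2: Fold carry: (57744 + 1) = 57745
One's complement = ~57745 & 0xFFFF = 7790

7790


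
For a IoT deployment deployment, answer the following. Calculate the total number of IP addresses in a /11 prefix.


Given: CIDR prefix /11
Host bits = 32 - 11 = 21
Total addresses = 2^21 = 2097152

2097152


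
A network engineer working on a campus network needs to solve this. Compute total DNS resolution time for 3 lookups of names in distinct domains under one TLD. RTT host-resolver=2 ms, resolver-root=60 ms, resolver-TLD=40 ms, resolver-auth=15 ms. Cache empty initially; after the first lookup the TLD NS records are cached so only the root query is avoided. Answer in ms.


Lookup 1 (cold cache): local + root + TLD + auth = 2 + 60 + 40 + 15 = 117 ms
Lookups 2..3 (TLD NS cached -> skip root; new domain -> still ask TLD and auth): local + TLD + auth = 2 + 40 + 15 = 57 ms each
Remaining 2 lookups: 2 * 57 = 114 ms
Total = 117 + 114 = 231 ms

231


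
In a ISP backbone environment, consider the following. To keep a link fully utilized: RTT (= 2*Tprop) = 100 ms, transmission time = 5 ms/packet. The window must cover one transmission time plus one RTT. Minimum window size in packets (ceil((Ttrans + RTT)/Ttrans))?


Given: Ttrans = 5 ms, RTT = 100 ms (= 2 * Tprop, Tprop = 50 ms)
Time until first ACK returns = Ttrans + RTT = 5 + 100 = 105 ms
Need W * Ttrans >= Ttrans + RTT  ->  W >= (Ttrans + RTT) / Ttrans
(Ttrans + RTT) / Ttrans = 105 / 5 = 21
W_min = ceil(21) = 21

21


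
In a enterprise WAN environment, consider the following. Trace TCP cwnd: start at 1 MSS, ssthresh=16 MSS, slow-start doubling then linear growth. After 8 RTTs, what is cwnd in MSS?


RTT 0: cwnd = 1 MSS (initial)
RTT 1: cwnd = 2 MSS (slow start, doubled)
RTT 2: cwnd = 4 MSS (slow start, doubled)
RTT 3: cwnd = 8 MSS (slow start, doubled)
RTT 4: cwnd = 16 MSS (slow start, doubled)
RTT 5: cwnd = 17 MSS (congestion avoidance, +1)
RTT 6: cwnd = 18 MSS (congestion avoidance, +1)
RTT 7: cwnd = 19 MSS (congestion avoidance, +1)
RTT 8: cwnd = 20 MSS (congestion avoidance, +1)

20


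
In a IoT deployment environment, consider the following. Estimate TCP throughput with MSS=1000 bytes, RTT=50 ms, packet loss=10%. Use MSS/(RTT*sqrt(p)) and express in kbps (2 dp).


Given: MSS = 1000 bytes, RTT = 50 ms, loss = 10%
RTT in seconds = 50 / 1000 = 0.05
Loss rate = 10% = 0.1
sqrt(loss) = sqrt(0.1) = 0.316227766017
Throughput (bytes/s) = 1000 / (0.05 * 0.316227766017) = 63245.5532
Throughput (kbps) = 63245.5532 * 8 / 1000 = 505.964426 -> 505.96 kbps (2 dp)

505.96


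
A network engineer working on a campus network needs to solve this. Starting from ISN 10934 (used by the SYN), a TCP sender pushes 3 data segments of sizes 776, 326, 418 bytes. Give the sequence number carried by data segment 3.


The SYN occupies sequence number ISN = 10934, so the first data byte is ISN + 1 = 10935.
SEQ of data segment i = (ISN + 1) + sum of payload sizes of segments 1..i-1.
Segment 1: SEQ = 10935, payload = 776 bytes
Segment 2: SEQ = 11711, payload = 326 bytes
Segment 3: SEQ = 12037, payload = 418 bytes
SEQ of segment 3 = 10935 + 776 + 326 = 12037

12037


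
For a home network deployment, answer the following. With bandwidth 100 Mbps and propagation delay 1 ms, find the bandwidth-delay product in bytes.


Given: bandwidth = 100 Mbps, delay = 1 ms
BDP in bits = 100 * 10^6 * 1 / 1000
BDP in bits = 100000
BDP in bytes = 100000 / 8 = 12500

12500


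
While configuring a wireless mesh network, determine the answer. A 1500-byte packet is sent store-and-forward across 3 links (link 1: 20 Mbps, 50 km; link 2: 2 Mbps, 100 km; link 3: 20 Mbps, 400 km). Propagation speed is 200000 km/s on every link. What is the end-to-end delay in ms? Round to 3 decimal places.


Packet = 1500 bytes = 12000 bits. Store-and-forward: sum (t_trans + t_prop) per link.
Link 1: t_trans = 12000/(20*10^6) s = 0.6000 ms; t_prop = 50/200000 s = 0.2500 ms; subtotal = 0.8500 ms
Link 2: t_trans = 12000/(2*10^6) s = 6.0000 ms; t_prop = 100/200000 s = 0.5000 ms; subtotal = 6.5000 ms
Link 3: t_trans = 12000/(20*10^6) s = 0.6000 ms; t_prop = 400/200000 s = 2.0000 ms; subtotal = 2.6000 ms
End-to-end = 0.8500 + 6.5000 + 2.6000 = 9.9500 ms -> 9.950 ms (3 dp)

9.950


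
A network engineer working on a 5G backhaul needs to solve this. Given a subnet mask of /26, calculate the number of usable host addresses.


Given: subnet mask /26
Host bits = 32 - 26 = 6
Total addresses = 2^6 = 64
Usable hosts = 64 - 2 (network + broadcast) = 62

62


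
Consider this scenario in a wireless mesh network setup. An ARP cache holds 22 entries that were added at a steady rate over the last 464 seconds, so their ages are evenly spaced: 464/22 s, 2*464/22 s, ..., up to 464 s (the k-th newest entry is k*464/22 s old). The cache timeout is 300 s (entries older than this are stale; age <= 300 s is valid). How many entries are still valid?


Ages are k * 464/22 s for k = 1..22 (spacing = 21.0909 s).
Entry k is valid iff k * 464/22 <= 300 iff k <= 22 * 300 / 464 = 14.2241
n_valid = floor(14.2241) = 14
(n_stale = 22 - 14 = 8)

14


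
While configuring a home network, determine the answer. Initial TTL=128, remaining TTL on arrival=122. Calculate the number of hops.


Given: initial TTL = 128, received TTL = 122
Hops = initial TTL - received TTL
Hops = 128 - 122 = 6

6


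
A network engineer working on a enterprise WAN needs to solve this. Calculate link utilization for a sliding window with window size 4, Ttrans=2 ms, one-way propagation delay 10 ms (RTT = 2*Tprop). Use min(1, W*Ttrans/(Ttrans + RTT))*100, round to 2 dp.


Given: W = 4, Ttrans = 2 ms, RTT = 20 ms (= 2 * Tprop, Tprop = 10 ms)
Cycle time = Ttrans + RTT = 2 + 20 = 22 ms (first packet sent until its ACK returns)
W * Ttrans = 4 * 2 = 8 ms of sending per cycle
W * Ttrans / (Ttrans + RTT) = 8 / 22 = 0.363636
U = min(1, 0.363636) = 0.363636
U% = 36.36%

36.36


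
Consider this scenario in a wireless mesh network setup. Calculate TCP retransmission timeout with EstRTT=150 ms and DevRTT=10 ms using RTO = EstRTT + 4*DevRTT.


Given: EstRTT = 150 ms, DevRTT = 10 ms
Timeout = EstRTT + 4 * DevRTT
4 * DevRTT = 4 * 10 = 40
Timeout = 150 + 40 = 190 ms

190


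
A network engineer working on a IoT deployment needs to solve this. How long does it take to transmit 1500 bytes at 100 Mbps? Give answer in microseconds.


Given: packet = 1500 bytes, bandwidth = 100 Mbps
Packet in bits = 1500 * 8 = 12000 bits
Bandwidth = 100 * 10^6 = 100000000 bps
Time = 12000 / 100000000 seconds
Time in us = 12000 * 10^6 / 100000000 = 120

120


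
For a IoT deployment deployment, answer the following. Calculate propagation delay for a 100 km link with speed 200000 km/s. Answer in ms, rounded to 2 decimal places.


Given: distance = 100 km, speed = 200000 km/s
Delay = distance / speed = 100 / 200000 seconds
Delay in ms = 100 * 1000 / 200000
Delay = 0.5000 ms
Rounded to 2 dp = 0.50 ms

0.50


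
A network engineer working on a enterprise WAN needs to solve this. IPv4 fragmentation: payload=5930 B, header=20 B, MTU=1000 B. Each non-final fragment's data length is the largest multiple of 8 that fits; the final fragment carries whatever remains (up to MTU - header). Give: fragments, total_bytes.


Max data per non-final fragment = floor((MTU - header)/8)*8 = floor((1000 - 20)/8)*8 = floor(980/8)*8 = 976 B
Final fragment needs no 8-byte alignment: it can carry up to MTU - header = 980 B
Non-final fragments needed = ceil((payload - 980) / 976) = ceil(4950/976) = ceil(5.0717) = 6
Number of fragments = 6 + 1 = 7
Fragment sizes (data): 6 * 976 B + 74 B (last, 74 <= 980 OK)
Total bytes sent = payload + n_frags * header = 5930 + 7*20 = 5930 + 140 = 6070 B

7, 6070


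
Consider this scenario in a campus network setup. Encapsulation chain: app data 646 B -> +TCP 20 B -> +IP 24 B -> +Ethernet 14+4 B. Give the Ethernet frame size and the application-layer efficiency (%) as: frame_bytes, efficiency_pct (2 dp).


TCP segment = 646 + 20 = 666 B
IP packet = 666 + 24 = 690 B
Ethernet frame = 690 + 14 + 4 = 708 B
Efficiency = app / frame = 646 / 708 = 0.912429 = 91.2429% -> 91.24% (2 dp)

708, 91.24


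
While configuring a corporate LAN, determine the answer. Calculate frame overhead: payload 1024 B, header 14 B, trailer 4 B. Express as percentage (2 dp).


Given: payload = 1024 B, header = 14 B, trailer = 4 B
Overhead bytes = header + trailer = 14 + 4 = 18
Total frame = payload + overhead = 1024 + 18 = 1042
Overhead % = 18 / 1042 * 100 = 1.7274% -> 1.73% (2 dp)

1.73


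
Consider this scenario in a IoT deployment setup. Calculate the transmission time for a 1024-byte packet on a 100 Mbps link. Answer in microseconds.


Given: packet = 1024 bytes, bandwidth = 100 Mbps
Packet in bits = 1024 * 8 = 8192 bits
Bandwidth = 100 * 10^6 = 100000000 bps
Time = 8192 / 100000000 seconds
Time in us = 8192 * 10^6 / 100000000 = 81.92

81.92


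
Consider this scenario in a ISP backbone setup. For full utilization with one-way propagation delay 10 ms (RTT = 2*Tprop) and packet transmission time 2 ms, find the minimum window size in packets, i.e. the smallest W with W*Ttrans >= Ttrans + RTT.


Given: Ttrans = 2 ms, RTT = 20 ms (= 2 * Tprop, Tprop = 10 ms)
Time until first ACK returns = Ttrans + RTT = 2 + 20 = 22 ms
Need W * Ttrans >= Ttrans + RTT  ->  W >= (Ttrans + RTT) / Ttrans
(Ttrans + RTT) / Ttrans = 22 / 2 = 11
W_min = ceil(11) = 11

11


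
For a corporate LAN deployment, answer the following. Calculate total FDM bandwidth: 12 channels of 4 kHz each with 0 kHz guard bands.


Given: 12 channels, 4 kHz each, guard = 0 kHz
Channel bandwidth = 12 * 4 = 48 kHz
Guard bands = 11 gaps * 0 kHz = 0 kHz
Total = 48 + 0 = 48 kHz

48


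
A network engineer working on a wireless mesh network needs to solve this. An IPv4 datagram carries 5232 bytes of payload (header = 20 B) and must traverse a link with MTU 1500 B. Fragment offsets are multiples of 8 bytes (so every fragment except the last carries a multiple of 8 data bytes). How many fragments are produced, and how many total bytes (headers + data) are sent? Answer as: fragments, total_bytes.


Max data per non-final fragment = floor((MTU - header)/8)*8 = floor((1500 - 20)/8)*8 = floor(1480/8)*8 = 1480 B
Final fragment needs no 8-byte alignment: it can carry up to MTU - header = 1480 B
Non-final fragments needed = ceil((payload - 1480) / 1480) = ceil(3752/1480) = ceil(2.5351) = 3
Number of fragments = 3 + 1 = 4
Fragment sizes (data): 3 * 1480 B + 792 B (last, 792 <= 1480 OK)
Total bytes sent = payload + n_frags * header = 5232 + 4*20 = 5232 + 80 = 5312 B

4, 5312


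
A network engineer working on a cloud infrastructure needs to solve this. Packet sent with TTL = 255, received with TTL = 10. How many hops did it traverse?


Given: initial TTL = 255, received TTL = 10
Hops = initial TTL - received TTL
Hops = 255 - 10 = 245

245


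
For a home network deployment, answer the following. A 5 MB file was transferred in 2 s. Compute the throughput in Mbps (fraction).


Given: file = 5 MB, time = 2 s
File in Mb = 5 * 8 = 40 Mb
Throughput = 40 / 2 Mbps
Throughput = 20 Mbps

20


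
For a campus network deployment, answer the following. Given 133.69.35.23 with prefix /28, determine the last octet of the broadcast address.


Given: IP = 133.69.35.23, prefix = /28
Host bits = 32 - 28 = 4
Network last octet = 23 AND mask = 16
Host part size = 2^4 - 1 = 15
Broadcast last octet = 16 OR 15 = 31

31


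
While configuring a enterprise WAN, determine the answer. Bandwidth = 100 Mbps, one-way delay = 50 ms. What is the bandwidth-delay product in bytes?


Given: bandwidth = 100 Mbps, delay = 50 ms
BDP in bits = 100 * 10^6 * 50 / 1000
BDP in bits = 5000000
BDP in bytes = 5000000 / 8 = 625000

625000


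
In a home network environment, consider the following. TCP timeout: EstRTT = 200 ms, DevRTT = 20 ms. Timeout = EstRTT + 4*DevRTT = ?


Given: EstRTT = 200 ms, DevRTT = 20 ms
Timeout = EstRTT + 4 * DevRTT
4 * DevRTT = 4 * 20 = 80
Timeout = 200 + 80 = 280 ms

280


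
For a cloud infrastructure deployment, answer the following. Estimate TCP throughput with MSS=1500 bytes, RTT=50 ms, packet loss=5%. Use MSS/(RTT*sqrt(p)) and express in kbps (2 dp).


Given: MSS = 1500 bytes, RTT = 50 ms, loss = 5%
RTT in seconds = 50 / 1000 = 0.05
Loss rate = 5% = 0.05
sqrt(loss) = sqrt(0.05) = 0.223606797750
Throughput (bytes/s) = 1500 / (0.05 * 0.223606797750) = 134164.0786
Throughput (kbps) = 134164.0786 * 8 / 1000 = 1073.312629 -> 1073.31 kbps (2 dp)

1073.31


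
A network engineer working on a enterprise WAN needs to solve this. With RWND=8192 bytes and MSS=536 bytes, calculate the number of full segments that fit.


Given: RWND = 8192 bytes, MSS = 536 bytes
Full segments = floor(RWND / MSS)
Full segments = floor(8192 / 536)
Full segments = floor(15.2836) = 15

15


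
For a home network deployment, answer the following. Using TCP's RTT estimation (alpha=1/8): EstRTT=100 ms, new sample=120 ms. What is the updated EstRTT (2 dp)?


Given: EstRTT = 100 ms, SampleRTT = 120 ms, alpha = 1/8
New EstRTT = (1 - alpha) * EstRTT + alpha * SampleRTT
(7/8) * 100 = 87.5
(1/8) * 120 = 15
New EstRTT = 87.5 + 15 = 102.5 ms -> 102.50 ms (2 dp)

102.50


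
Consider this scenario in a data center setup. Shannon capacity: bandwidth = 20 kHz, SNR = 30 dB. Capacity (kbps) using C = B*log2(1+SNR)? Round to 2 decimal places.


Given: B = 20 kHz, SNR = 30 dB
SNR linear = 10^(30/10) = 1000
1 + SNR = 1001
log2(1001) = 9.9672262588
C = 20 * 1000 * 9.9672262588 = 199344.5252 bps
C = 199.344525 kbps -> 199.34 kbps (2 dp)

199.34


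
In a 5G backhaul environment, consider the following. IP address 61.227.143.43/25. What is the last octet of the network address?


Given: IP = 61.227.143.43, prefix = /25
Subnet mask = 255.255.255.128
Last octet of IP: 43
Last octet of mask: 128
Network last octet = 43 AND 128 = 0

0


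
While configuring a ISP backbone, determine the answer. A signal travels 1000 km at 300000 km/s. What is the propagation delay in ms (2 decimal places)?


Given: distance = 1000 km, speed = 300000 km/s
Delay = distance / speed = 1000 / 300000 seconds
Delay in ms = 1000 * 1000 / 300000
Delay = 3.3333 ms
Rounded to 2 dp = 3.33 ms

3.33


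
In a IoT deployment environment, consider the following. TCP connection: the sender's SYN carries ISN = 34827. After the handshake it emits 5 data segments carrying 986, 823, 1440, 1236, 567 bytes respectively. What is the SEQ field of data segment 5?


The SYN occupies sequence number ISN = 34827, so the first data byte is ISN + 1 = 34828.
SEQ of data segment i = (ISN + 1) + sum of payload sizes of segments 1..i-1.
Segment 1: SEQ = 34828, payload = 986 bytes
Segment 2: SEQ = 35814, payload = 823 bytes
Segment 3: SEQ = 36637, payload = 1440 bytes
Segment 4: SEQ = 38077, payload = 1236 bytes
Segment 5: SEQ = 39313, payload = 567 bytes
SEQ of segment 5 = 34828 + 986 + 823 + 1440 + 1236 = 39313

39313


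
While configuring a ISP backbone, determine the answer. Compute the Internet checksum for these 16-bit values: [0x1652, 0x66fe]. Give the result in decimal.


Given words: [0x1652, 0x66fe]
Step 1: Sum all words
Raw sum = 5714 + 26366 = 32080
One's complement = ~32080 & 0xFFFF = 33455

33455


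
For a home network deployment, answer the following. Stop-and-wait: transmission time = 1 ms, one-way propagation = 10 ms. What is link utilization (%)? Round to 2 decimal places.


Given: Ttrans = 1 ms, Tprop = 10 ms
RTT = 2 * Tprop = 2 * 10 = 20 ms
U = Ttrans / (Ttrans + RTT)
U = 1 / (1 + 20)
U = 1 / 21 = 0.047619
U% = 4.76%

4.76


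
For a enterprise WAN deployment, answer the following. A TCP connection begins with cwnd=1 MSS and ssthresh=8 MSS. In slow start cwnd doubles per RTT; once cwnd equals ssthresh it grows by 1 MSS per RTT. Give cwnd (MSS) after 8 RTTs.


RTT 0: cwnd = 1 MSS (initial)
RTT 1: cwnd = 2 MSS (slow start, doubled)
RTT 2: cwnd = 4 MSS (slow start, doubled)
RTT 3: cwnd = 8 MSS (slow start, doubled)
RTT 4: cwnd = 9 MSS (congestion avoidance, +1)
RTT 5: cwnd = 10 MSS (congestion avoidance, +1)
RTT 6: cwnd = 11 MSS (congestion avoidance, +1)
RTT 7: cwnd = 12 MSS (congestion avoidance, +1)
RTT 8: cwnd = 13 MSS (congestion avoidance, +1)

13


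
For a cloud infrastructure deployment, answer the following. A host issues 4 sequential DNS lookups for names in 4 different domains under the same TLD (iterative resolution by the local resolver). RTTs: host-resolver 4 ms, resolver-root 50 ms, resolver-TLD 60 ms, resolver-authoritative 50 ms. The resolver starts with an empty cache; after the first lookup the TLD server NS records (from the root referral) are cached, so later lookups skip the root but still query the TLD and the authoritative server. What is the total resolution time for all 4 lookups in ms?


Lookup 1 (cold cache): local + root + TLD + auth = 4 + 50 + 60 + 50 = 164 ms
Lookups 2..4 (TLD NS cached -> skip root; new domain -> still ask TLD and auth): local + TLD + auth = 4 + 60 + 50 = 114 ms each
Remaining 3 lookups: 3 * 114 = 342 ms
Total = 164 + 342 = 506 ms

506
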